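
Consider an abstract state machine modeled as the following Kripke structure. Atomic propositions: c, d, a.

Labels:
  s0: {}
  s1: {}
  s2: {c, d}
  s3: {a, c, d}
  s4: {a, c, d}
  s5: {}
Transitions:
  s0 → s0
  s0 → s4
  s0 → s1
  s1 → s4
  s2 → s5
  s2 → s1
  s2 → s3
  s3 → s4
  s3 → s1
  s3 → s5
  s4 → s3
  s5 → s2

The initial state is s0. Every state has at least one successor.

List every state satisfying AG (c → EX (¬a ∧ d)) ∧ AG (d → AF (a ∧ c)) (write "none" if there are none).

States satisfying c → EX (¬a ∧ d): {s0, s1, s5}.
States satisfying AG (c → EX (¬a ∧ d)): ∅.
States satisfying d → AF (a ∧ c): {s0, s1, s3, s4, s5}.
States satisfying AG (d → AF (a ∧ c)): ∅.
States satisfying AG (c → EX (¬a ∧ d)) ∧ AG (d → AF (a ∧ c)): ∅.

none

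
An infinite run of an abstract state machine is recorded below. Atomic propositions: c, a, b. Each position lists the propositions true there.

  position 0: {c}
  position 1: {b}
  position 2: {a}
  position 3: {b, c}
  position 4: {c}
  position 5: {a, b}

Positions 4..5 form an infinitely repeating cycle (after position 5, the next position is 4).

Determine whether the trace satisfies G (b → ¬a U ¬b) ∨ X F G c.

b → ¬a U ¬b must hold at every position from 0 onward. It fails at position 5, so G (b → ¬a U ¬b) is false.
Positions where b holds: 1, 3, 5.
Check ¬a U ¬b at each: 1→ok, 3→ok, 5→fails.
The position after 0 is 1; F G c is false there.
At position 0: G (b → ¬a U ¬b) is false; X F G c is false; so G (b → ¬a U ¬b) ∨ X F G c is false.

Violated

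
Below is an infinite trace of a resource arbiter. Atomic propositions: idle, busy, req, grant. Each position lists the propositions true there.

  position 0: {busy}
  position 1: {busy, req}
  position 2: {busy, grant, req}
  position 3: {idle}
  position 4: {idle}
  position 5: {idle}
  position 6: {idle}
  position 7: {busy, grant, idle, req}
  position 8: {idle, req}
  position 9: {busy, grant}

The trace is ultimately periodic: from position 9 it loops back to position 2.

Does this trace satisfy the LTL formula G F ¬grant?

F ¬grant holds at every position 0..9, and those are all positions ever visited, so G F ¬grant holds.

Satisfied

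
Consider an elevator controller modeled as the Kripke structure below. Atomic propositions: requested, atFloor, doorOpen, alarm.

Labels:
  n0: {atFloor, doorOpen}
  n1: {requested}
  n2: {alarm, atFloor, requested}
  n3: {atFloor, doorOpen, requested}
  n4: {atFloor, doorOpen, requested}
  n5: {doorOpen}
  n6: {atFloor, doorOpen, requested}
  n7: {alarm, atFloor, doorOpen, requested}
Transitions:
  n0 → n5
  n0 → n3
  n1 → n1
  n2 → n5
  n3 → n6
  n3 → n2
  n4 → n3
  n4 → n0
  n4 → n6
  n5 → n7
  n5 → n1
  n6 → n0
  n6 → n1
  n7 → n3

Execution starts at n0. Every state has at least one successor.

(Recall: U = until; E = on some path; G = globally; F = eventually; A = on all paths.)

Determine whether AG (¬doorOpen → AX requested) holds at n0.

Does not hold

States satisfying ¬doorOpen → AX requested: {n0, n1, n3, n4, n5, n6, n7}.
States satisfying AG (¬doorOpen → AX requested): {n1}.
n2 is reachable from n0 and violates ¬doorOpen → AX requested, so AG fails at n0.
n0 ∉ Sat(AG (¬doorOpen → AX requested)).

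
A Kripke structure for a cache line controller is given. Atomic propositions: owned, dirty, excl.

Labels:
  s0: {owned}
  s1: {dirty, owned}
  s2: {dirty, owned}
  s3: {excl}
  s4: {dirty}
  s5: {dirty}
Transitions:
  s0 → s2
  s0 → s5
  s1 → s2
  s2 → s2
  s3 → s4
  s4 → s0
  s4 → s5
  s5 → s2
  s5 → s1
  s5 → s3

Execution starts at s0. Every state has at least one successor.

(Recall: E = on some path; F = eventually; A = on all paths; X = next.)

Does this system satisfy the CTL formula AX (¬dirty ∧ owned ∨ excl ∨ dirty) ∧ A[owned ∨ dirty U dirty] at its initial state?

States satisfying ¬dirty ∧ owned ∨ excl ∨ dirty: {s0, s1, s2, s3, s4, s5}.
States satisfying AX (¬dirty ∧ owned ∨ excl ∨ dirty): {s0, s1, s2, s3, s4, s5}.
States satisfying owned ∨ dirty: {s0, s1, s2, s4, s5}.
States satisfying dirty: {s1, s2, s4, s5}.
States satisfying A[owned ∨ dirty U dirty]: {s0, s1, s2, s4, s5}.
States satisfying AX (¬dirty ∧ owned ∨ excl ∨ dirty) ∧ A[owned ∨ dirty U dirty]: {s0, s1, s2, s4, s5}.
s0 ∈ Sat(AX (¬dirty ∧ owned ∨ excl ∨ dirty) ∧ A[owned ∨ dirty U dirty]).

Satisfied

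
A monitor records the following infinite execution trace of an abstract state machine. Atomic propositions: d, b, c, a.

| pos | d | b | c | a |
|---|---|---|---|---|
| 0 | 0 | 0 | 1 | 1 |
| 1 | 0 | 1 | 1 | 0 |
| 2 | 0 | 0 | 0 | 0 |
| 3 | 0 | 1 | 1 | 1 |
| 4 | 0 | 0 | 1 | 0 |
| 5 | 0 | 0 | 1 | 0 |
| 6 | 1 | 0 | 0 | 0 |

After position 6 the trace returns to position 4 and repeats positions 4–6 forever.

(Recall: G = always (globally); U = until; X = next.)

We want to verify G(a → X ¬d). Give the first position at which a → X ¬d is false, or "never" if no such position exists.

a → X ¬d holds at every position 0..6, and those are all the positions the trace ever visits, so the invariant G(a → X ¬d) is never violated.

never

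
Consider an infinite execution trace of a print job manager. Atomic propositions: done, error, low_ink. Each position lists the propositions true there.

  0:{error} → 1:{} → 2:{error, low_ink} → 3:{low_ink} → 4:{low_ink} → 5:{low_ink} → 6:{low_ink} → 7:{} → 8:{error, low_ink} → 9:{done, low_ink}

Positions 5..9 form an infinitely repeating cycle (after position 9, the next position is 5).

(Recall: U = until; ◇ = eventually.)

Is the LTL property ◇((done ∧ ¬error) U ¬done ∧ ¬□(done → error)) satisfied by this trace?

Satisfied

(done ∧ ¬error) U ¬done ∧ ¬□(done → error) holds at position 0, which is reachable from 0, so ◇((done ∧ ¬error) U ¬done ∧ ¬□(done → error)) holds.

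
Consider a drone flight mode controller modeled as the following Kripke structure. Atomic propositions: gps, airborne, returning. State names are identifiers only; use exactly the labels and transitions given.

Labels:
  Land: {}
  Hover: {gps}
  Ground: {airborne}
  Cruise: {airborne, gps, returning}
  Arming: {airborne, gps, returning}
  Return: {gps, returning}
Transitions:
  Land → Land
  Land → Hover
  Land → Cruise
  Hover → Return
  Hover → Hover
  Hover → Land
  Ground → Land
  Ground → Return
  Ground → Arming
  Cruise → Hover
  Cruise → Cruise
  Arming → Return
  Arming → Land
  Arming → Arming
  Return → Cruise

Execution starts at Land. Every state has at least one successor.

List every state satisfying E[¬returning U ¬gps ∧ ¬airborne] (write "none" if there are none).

States satisfying ¬returning: {Land, Hover, Ground}.
States satisfying ¬gps ∧ ¬airborne: {Land}.
States satisfying E[¬returning U ¬gps ∧ ¬airborne]: {Land, Hover, Ground}.

{Land, Hover, Ground}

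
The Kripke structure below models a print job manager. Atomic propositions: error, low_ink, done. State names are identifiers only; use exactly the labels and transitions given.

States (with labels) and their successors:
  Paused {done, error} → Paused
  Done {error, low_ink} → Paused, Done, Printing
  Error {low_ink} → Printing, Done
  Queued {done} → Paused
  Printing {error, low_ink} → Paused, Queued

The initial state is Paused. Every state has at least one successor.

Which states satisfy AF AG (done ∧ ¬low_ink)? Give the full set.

States satisfying AG (done ∧ ¬low_ink): {Paused, Queued}.
States satisfying AF AG (done ∧ ¬low_ink): {Paused, Queued, Printing}.

{Paused, Queued, Printing}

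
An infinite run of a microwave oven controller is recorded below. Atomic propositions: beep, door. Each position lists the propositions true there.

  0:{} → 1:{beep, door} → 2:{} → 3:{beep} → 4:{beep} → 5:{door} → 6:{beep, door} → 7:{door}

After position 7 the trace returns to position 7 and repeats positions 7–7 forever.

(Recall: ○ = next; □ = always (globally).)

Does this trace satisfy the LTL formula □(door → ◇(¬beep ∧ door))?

Satisfied

door → ◇(¬beep ∧ door) holds at every position 0..7, and those are all positions ever visited, so □(door → ◇(¬beep ∧ door)) holds.
Positions where door holds: 1, 5, 6, 7.
Check ◇(¬beep ∧ door) at each: 1→ok, 5→ok, 6→ok, 7→ok.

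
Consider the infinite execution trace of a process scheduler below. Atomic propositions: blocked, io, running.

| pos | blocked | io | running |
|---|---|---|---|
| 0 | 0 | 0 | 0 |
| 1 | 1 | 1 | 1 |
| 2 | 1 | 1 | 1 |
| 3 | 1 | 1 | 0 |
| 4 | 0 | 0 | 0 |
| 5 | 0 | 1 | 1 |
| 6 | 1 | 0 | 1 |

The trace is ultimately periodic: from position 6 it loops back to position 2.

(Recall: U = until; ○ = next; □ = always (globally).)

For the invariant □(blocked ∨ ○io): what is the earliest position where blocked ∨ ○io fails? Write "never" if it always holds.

Check blocked ∨ ○io at each position in order: 0 ✓, 1 ✓, 2 ✓, 3 ✓, 4 ✓.
At position 5 the labels are {io, running} and the next position 6 has {blocked, running}, so blocked ∨ ○io is false there. This is the first violation.

5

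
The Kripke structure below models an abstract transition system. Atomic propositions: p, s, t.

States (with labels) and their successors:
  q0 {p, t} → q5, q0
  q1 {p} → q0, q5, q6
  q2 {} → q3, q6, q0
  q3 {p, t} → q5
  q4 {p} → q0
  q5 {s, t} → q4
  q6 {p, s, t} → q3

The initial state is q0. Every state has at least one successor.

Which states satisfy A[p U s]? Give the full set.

States satisfying p: {q0, q1, q3, q4, q6}.
States satisfying s: {q5, q6}.
States satisfying A[p U s]: {q3, q5, q6}.

{q3, q5, q6}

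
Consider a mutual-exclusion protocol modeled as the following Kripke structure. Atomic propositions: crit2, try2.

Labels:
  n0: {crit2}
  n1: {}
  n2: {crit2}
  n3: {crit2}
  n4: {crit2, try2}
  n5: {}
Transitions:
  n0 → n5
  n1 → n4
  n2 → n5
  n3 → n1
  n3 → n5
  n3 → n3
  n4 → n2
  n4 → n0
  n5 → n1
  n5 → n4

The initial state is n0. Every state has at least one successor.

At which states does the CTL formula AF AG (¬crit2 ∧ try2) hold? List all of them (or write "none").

none

States satisfying AG (¬crit2 ∧ try2): ∅.
States satisfying AF AG (¬crit2 ∧ try2): ∅.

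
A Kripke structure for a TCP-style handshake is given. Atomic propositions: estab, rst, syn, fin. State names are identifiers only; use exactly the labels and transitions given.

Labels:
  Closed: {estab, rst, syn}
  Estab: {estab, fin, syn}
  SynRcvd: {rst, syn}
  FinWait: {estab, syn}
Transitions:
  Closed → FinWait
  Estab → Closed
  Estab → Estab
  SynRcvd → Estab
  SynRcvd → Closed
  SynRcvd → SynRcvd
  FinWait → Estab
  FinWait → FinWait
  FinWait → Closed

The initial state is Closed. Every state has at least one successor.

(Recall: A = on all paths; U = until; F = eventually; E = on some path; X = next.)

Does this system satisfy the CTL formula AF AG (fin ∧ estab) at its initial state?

Does not hold

States satisfying AG (fin ∧ estab): ∅.
States satisfying AF AG (fin ∧ estab): ∅.
There is a path from Closed along which AG (fin ∧ estab) never holds.
Closed ∉ Sat(AF AG (fin ∧ estab)).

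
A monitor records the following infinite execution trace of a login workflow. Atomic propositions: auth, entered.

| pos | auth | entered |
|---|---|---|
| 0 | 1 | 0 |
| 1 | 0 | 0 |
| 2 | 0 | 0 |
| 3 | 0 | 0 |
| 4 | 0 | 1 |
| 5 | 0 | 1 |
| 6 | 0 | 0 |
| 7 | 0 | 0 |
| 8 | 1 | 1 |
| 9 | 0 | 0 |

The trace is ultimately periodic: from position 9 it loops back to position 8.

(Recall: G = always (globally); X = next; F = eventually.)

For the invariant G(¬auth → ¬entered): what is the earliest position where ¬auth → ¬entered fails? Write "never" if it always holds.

4

Check ¬auth → ¬entered at each position in order: 0 ✓, 1 ✓, 2 ✓, 3 ✓.
At position 4 the labels are {entered}, so ¬auth → ¬entered is false there. This is the first violation.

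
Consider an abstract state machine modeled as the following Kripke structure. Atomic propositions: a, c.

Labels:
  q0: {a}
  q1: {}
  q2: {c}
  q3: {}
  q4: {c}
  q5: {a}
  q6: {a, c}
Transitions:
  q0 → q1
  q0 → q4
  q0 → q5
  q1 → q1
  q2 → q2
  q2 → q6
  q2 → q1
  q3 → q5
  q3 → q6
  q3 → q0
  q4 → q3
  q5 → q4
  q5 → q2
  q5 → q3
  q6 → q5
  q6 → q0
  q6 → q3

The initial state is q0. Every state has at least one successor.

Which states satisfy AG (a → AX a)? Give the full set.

States satisfying a → AX a: {q1, q2, q3, q4}.
States satisfying AG (a → AX a): {q1}.

{q1}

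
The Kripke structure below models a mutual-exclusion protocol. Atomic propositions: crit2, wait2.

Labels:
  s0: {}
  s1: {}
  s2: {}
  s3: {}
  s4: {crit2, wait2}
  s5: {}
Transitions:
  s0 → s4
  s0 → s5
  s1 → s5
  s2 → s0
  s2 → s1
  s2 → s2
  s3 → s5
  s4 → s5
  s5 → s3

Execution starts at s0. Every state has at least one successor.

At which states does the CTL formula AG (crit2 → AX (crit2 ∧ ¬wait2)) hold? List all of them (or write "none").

{s1, s3, s5}

States satisfying crit2 → AX (crit2 ∧ ¬wait2): {s0, s1, s2, s3, s5}.
States satisfying AG (crit2 → AX (crit2 ∧ ¬wait2)): {s1, s3, s5}.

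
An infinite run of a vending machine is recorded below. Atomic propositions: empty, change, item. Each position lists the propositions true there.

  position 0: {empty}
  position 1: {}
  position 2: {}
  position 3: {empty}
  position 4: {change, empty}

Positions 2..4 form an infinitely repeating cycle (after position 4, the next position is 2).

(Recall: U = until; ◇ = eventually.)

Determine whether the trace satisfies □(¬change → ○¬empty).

No

¬change → ○¬empty must hold at every position from 0 onward. It fails at position 2, so □(¬change → ○¬empty) is false.
Positions where ¬change holds: 0, 1, 2, 3.
Check ○¬empty at each: 0→ok, 1→ok, 2→fails, 3→fails.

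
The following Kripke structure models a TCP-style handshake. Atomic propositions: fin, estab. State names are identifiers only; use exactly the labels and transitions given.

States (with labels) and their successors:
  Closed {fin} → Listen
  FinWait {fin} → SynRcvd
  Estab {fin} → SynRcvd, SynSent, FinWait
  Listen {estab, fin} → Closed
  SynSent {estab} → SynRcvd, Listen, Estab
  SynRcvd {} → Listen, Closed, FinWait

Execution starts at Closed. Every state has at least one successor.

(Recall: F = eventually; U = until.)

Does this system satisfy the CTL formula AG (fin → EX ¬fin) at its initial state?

No

States satisfying fin → EX ¬fin: {FinWait, Estab, SynSent, SynRcvd}.
States satisfying AG (fin → EX ¬fin): ∅.
Closed is reachable from Closed and violates fin → EX ¬fin, so AG fails at Closed.
Closed ∉ Sat(AG (fin → EX ¬fin)).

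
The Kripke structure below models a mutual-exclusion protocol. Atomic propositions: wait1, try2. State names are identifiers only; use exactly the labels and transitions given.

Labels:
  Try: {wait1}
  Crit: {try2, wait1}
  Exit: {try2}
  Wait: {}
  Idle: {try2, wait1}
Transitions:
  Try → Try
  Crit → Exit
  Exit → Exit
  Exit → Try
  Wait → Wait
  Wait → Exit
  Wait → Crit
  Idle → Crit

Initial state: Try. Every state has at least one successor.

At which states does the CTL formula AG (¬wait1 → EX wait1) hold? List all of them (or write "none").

States satisfying ¬wait1 → EX wait1: {Try, Crit, Exit, Wait, Idle}.
States satisfying AG (¬wait1 → EX wait1): {Try, Crit, Exit, Wait, Idle}.

{Try, Crit, Exit, Wait, Idle}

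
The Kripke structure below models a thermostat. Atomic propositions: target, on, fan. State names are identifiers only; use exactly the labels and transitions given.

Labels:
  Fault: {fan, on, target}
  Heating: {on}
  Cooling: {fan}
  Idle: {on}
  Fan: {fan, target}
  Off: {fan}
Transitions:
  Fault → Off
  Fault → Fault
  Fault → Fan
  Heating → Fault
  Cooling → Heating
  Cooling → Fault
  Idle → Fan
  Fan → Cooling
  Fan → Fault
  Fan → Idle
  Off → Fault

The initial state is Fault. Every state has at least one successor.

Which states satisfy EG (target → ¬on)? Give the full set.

States satisfying target → ¬on: {Heating, Cooling, Idle, Fan, Off}.
States satisfying EG (target → ¬on): {Idle, Fan}.

{Idle, Fan}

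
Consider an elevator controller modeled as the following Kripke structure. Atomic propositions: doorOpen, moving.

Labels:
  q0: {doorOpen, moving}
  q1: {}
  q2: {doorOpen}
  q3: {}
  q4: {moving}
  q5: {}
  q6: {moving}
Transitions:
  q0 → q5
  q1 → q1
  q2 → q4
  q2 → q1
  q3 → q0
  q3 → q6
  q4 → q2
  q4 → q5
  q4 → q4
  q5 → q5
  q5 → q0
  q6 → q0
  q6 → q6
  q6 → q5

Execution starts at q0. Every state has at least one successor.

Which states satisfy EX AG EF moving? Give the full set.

States satisfying AG EF moving: {q0, q3, q5, q6}.
States satisfying EX AG EF moving: {q0, q3, q4, q5, q6}.

{q0, q3, q4, q5, q6}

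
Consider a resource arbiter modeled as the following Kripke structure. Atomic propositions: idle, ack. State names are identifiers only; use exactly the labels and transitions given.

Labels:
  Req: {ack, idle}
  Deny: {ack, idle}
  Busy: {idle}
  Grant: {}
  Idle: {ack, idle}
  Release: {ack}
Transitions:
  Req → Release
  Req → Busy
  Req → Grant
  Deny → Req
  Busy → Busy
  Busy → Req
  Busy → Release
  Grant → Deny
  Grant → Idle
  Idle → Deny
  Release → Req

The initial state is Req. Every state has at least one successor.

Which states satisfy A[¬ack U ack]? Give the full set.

States satisfying ¬ack: {Busy, Grant}.
States satisfying ack: {Req, Deny, Idle, Release}.
States satisfying A[¬ack U ack]: {Req, Deny, Grant, Idle, Release}.

{Req, Deny, Grant, Idle, Release}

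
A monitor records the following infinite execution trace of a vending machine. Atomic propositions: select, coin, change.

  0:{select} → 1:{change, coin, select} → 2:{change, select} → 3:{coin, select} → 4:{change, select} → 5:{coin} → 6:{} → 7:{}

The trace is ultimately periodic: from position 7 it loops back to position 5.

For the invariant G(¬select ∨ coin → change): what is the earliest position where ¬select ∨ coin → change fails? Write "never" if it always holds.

Check ¬select ∨ coin → change at each position in order: 0 ✓, 1 ✓, 2 ✓.
At position 3 the labels are {coin, select}, so ¬select ∨ coin → change is false there. This is the first violation.

3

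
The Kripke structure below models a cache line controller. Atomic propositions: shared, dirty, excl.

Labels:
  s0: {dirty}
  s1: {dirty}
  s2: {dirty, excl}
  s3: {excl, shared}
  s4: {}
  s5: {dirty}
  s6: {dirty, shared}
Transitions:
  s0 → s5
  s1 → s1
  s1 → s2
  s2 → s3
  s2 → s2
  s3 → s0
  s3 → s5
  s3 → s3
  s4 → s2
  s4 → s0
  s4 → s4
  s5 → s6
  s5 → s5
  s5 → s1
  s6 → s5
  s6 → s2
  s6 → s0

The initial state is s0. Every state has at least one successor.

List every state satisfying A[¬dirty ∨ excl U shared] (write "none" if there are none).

{s3, s6}

States satisfying ¬dirty ∨ excl: {s2, s3, s4}.
States satisfying shared: {s3, s6}.
States satisfying A[¬dirty ∨ excl U shared]: {s3, s6}.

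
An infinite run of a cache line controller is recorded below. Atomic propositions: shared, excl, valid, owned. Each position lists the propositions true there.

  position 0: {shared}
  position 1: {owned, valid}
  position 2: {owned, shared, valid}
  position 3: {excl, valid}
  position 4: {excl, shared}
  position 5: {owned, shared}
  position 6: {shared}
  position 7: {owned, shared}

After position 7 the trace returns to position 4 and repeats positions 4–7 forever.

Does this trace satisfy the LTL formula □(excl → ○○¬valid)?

Holds

excl → ○○¬valid holds at every position 0..7, and those are all positions ever visited, so □(excl → ○○¬valid) holds.
Positions where excl holds: 3, 4.
Check ○○¬valid at each: 3→ok, 4→ok.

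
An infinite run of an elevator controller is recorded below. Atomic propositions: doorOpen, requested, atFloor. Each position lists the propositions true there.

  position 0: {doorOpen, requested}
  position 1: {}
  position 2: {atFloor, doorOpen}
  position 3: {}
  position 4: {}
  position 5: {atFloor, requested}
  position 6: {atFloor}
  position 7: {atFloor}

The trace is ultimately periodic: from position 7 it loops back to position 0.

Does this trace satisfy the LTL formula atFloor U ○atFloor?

Violated

Walking from position 0: at position 0, ○atFloor has not yet held and atFloor fails, so atFloor U ○atFloor is false.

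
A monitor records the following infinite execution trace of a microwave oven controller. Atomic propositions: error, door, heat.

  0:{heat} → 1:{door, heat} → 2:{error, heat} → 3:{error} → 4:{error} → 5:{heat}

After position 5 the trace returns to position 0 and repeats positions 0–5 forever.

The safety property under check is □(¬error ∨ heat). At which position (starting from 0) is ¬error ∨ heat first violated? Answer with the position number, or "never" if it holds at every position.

3

Check ¬error ∨ heat at each position in order: 0 ✓, 1 ✓, 2 ✓.
At position 3 the labels are {error}, so ¬error ∨ heat is false there. This is the first violation.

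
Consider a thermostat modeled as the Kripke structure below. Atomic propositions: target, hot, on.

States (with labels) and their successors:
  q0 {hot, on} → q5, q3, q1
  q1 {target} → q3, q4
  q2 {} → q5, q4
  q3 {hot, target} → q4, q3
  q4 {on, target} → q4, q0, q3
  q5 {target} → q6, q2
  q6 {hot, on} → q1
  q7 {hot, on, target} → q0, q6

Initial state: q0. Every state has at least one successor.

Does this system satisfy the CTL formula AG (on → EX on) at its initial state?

Does not hold

States satisfying on → EX on: {q1, q2, q3, q4, q5, q7}.
States satisfying AG (on → EX on): ∅.
q0 is reachable from q0 and violates on → EX on, so AG fails at q0.
q0 ∉ Sat(AG (on → EX on)).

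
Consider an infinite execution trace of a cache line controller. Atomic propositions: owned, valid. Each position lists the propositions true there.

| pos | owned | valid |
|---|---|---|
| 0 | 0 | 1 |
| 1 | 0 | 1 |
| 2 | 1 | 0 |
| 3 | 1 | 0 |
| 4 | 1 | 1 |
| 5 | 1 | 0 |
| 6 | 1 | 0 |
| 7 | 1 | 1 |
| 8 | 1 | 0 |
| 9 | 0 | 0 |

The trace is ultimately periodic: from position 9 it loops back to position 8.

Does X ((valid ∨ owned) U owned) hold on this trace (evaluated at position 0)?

The position after 0 is 1; (valid ∨ owned) U owned is true there.

Yes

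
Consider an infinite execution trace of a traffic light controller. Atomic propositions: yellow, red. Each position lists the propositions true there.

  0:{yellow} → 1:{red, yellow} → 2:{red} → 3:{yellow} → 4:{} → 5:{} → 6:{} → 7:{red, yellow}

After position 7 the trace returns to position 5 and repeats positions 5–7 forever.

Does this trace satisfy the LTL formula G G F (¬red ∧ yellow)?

G F (¬red ∧ yellow) must hold at every position from 0 onward. It fails at position 0, so G G F (¬red ∧ yellow) is false.

Violated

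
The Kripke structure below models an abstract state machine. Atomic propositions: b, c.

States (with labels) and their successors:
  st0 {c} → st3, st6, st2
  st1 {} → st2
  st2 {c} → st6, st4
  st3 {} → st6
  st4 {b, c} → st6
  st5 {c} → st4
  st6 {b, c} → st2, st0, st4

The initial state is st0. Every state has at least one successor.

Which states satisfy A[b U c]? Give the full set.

States satisfying b: {st4, st6}.
States satisfying c: {st0, st2, st4, st5, st6}.
States satisfying A[b U c]: {st0, st2, st4, st5, st6}.

{st0, st2, st4, st5, st6}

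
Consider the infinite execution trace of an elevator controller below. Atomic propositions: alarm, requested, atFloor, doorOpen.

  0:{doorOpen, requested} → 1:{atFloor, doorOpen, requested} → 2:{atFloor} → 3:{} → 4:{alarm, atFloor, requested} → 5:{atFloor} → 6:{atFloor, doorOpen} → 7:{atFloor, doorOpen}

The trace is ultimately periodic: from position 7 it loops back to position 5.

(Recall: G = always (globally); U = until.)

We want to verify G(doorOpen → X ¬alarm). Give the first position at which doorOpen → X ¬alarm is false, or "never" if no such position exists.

never

doorOpen → X ¬alarm holds at every position 0..7, and those are all the positions the trace ever visits, so the invariant G(doorOpen → X ¬alarm) is never violated.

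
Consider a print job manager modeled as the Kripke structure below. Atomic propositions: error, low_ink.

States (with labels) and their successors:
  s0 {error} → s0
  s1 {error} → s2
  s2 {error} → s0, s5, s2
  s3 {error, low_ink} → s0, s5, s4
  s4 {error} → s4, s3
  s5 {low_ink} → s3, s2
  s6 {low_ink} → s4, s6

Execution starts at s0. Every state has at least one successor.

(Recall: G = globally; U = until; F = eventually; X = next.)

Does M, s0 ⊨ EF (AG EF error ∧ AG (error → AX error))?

States satisfying AG EF error ∧ AG (error → AX error): {s0}.
States satisfying EF (AG EF error ∧ AG (error → AX error)): {s0, s1, s2, s3, s4, s5, s6}.
Some path from s0 reaches a state where AG EF error ∧ AG (error → AX error) holds.
s0 ∈ Sat(EF (AG EF error ∧ AG (error → AX error))).

Yes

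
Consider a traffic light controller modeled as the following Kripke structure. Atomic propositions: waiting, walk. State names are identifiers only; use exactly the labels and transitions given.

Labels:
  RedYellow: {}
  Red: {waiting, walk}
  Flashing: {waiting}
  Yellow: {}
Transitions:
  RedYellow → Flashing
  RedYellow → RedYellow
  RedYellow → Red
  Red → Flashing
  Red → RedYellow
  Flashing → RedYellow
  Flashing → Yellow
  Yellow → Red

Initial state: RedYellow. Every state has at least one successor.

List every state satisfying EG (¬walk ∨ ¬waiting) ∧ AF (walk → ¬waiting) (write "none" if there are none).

{RedYellow, Flashing}

States satisfying ¬walk ∨ ¬waiting: {RedYellow, Flashing, Yellow}.
States satisfying EG (¬walk ∨ ¬waiting): {RedYellow, Flashing}.
States satisfying walk → ¬waiting: {RedYellow, Flashing, Yellow}.
States satisfying AF (walk → ¬waiting): {RedYellow, Red, Flashing, Yellow}.
States satisfying EG (¬walk ∨ ¬waiting) ∧ AF (walk → ¬waiting): {RedYellow, Flashing}.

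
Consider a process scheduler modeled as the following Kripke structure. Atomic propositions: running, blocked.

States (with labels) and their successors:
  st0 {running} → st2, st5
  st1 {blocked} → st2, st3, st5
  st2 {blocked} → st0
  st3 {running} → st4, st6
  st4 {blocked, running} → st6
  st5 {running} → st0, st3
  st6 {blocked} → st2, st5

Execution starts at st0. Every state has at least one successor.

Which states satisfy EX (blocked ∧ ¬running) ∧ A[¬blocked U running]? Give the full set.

States satisfying blocked ∧ ¬running: {st1, st2, st6}.
States satisfying EX (blocked ∧ ¬running): {st0, st1, st3, st4, st6}.
States satisfying ¬blocked: {st0, st3, st5}.
States satisfying running: {st0, st3, st4, st5}.
States satisfying A[¬blocked U running]: {st0, st3, st4, st5}.
States satisfying EX (blocked ∧ ¬running) ∧ A[¬blocked U running]: {st0, st3, st4}.

{st0, st3, st4}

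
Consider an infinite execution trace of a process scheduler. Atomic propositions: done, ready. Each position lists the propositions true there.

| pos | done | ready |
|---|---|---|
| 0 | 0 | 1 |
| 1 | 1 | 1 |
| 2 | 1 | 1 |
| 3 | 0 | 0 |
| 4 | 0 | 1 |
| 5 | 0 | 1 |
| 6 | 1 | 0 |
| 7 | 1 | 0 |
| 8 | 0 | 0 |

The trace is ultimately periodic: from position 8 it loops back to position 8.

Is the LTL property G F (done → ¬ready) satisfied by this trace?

Satisfied

F (done → ¬ready) holds at every position 0..8, and those are all positions ever visited, so G F (done → ¬ready) holds.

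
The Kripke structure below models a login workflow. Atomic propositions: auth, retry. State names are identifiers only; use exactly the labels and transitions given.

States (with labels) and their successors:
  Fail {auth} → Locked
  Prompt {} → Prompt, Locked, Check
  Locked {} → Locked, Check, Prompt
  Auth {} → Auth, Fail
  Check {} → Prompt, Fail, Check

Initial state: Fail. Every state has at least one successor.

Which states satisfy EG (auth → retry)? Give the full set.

{Prompt, Locked, Auth, Check}

States satisfying auth → retry: {Prompt, Locked, Auth, Check}.
States satisfying EG (auth → retry): {Prompt, Locked, Auth, Check}.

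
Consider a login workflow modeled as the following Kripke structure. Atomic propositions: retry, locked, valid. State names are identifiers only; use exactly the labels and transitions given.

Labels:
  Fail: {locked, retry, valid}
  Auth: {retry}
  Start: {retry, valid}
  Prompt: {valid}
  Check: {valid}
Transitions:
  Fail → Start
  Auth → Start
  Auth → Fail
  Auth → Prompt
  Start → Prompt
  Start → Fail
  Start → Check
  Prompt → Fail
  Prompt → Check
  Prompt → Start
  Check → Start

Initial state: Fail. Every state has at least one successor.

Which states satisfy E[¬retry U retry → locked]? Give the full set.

{Fail, Prompt, Check}

States satisfying ¬retry: {Prompt, Check}.
States satisfying retry → locked: {Fail, Prompt, Check}.
States satisfying E[¬retry U retry → locked]: {Fail, Prompt, Check}.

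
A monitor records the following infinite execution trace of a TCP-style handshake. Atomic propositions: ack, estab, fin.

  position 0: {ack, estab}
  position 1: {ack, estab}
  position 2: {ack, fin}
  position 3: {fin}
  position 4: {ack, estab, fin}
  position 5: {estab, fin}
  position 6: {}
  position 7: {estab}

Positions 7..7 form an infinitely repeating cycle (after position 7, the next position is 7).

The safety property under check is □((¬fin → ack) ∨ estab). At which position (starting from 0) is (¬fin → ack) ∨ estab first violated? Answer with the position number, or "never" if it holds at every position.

Check (¬fin → ack) ∨ estab at each position in order: 0 ✓, 1 ✓, 2 ✓, 3 ✓, 4 ✓, 5 ✓.
At position 6 the labels are {}, so (¬fin → ack) ∨ estab is false there. This is the first violation.

6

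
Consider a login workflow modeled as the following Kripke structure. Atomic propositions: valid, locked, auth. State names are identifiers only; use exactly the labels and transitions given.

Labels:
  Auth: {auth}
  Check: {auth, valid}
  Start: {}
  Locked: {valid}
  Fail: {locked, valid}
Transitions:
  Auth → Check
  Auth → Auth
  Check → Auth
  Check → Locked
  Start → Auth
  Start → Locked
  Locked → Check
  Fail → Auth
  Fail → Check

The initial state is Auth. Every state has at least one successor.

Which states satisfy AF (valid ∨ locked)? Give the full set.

{Check, Locked, Fail}

States satisfying valid ∨ locked: {Check, Locked, Fail}.
States satisfying AF (valid ∨ locked): {Check, Locked, Fail}.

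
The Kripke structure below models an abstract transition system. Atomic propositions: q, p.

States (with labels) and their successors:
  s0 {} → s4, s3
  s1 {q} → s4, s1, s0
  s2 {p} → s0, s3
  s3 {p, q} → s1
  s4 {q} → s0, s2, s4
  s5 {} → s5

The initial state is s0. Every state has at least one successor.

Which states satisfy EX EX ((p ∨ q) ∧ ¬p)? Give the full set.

States satisfying EX ((p ∨ q) ∧ ¬p): {s0, s1, s3, s4}.
States satisfying EX EX ((p ∨ q) ∧ ¬p): {s0, s1, s2, s3, s4}.

{s0, s1, s2, s3, s4}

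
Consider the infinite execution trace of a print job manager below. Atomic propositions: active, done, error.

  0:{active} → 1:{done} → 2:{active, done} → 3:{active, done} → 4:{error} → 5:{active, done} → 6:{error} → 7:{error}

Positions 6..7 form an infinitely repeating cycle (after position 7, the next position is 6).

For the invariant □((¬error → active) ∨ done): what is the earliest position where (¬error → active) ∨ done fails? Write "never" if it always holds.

(¬error → active) ∨ done holds at every position 0..7, and those are all the positions the trace ever visits, so the invariant □((¬error → active) ∨ done) is never violated.

never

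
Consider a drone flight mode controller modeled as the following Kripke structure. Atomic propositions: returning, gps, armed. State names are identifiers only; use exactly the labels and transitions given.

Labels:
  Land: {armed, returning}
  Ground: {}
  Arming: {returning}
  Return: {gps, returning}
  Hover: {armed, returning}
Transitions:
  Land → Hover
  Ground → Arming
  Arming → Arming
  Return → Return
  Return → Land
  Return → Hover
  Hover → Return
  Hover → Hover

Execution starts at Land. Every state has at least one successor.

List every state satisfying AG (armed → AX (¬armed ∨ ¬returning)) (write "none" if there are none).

States satisfying armed → AX (¬armed ∨ ¬returning): {Ground, Arming, Return}.
States satisfying AG (armed → AX (¬armed ∨ ¬returning)): {Ground, Arming}.

{Ground, Arming}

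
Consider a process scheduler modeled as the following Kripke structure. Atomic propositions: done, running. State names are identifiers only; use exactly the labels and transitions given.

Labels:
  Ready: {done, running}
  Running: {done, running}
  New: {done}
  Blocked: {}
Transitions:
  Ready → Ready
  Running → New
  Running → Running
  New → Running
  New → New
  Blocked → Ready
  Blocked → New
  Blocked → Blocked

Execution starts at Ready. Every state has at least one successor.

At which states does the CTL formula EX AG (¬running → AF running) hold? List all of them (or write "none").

{Ready, Blocked}

States satisfying AG (¬running → AF running): {Ready}.
States satisfying EX AG (¬running → AF running): {Ready, Blocked}.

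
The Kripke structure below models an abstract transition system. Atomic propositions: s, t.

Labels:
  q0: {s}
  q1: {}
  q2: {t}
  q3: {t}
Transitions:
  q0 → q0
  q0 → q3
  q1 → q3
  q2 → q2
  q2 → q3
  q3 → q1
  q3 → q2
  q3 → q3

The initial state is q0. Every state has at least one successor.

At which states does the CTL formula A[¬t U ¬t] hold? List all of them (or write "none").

States satisfying ¬t: {q0, q1}.
States satisfying A[¬t U ¬t]: {q0, q1}.

{q0, q1}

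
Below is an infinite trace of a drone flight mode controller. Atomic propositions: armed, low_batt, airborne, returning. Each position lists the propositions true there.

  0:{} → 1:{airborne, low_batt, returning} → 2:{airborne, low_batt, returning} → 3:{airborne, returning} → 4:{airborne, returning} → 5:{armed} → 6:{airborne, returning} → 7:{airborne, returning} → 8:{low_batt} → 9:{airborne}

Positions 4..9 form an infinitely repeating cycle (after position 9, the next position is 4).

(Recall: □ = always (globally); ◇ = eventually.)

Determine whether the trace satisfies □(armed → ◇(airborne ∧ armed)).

Violated

armed → ◇(airborne ∧ armed) must hold at every position from 0 onward. It fails at position 5, so □(armed → ◇(airborne ∧ armed)) is false.
Positions where armed holds: 5.
Check ◇(airborne ∧ armed) at each: 5→fails.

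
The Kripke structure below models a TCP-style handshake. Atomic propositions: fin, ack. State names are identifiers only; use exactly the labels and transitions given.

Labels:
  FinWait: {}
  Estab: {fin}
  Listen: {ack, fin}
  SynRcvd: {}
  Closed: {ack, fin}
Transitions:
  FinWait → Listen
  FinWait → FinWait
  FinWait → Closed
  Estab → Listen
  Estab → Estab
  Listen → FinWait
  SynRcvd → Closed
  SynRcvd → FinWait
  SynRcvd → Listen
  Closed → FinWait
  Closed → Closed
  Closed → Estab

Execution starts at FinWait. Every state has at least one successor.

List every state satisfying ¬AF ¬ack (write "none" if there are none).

{Closed}

States satisfying ¬ack: {FinWait, Estab, SynRcvd}.
States satisfying AF ¬ack: {FinWait, Estab, Listen, SynRcvd}.
States satisfying ¬AF ¬ack: {Closed}.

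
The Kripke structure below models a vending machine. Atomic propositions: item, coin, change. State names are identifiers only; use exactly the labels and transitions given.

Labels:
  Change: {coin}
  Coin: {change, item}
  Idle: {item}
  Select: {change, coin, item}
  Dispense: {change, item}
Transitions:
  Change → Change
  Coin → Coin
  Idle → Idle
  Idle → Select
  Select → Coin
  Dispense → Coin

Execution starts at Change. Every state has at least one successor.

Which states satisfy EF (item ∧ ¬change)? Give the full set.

{Idle}

States satisfying item ∧ ¬change: {Idle}.
States satisfying EF (item ∧ ¬change): {Idle}.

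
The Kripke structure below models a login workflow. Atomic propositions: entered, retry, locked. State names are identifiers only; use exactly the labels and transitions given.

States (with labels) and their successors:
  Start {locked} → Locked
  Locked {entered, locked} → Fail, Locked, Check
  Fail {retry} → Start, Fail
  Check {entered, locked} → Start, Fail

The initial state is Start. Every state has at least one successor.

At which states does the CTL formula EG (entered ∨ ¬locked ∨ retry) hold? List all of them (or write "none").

{Locked, Fail, Check}

States satisfying entered ∨ ¬locked ∨ retry: {Locked, Fail, Check}.
States satisfying EG (entered ∨ ¬locked ∨ retry): {Locked, Fail, Check}.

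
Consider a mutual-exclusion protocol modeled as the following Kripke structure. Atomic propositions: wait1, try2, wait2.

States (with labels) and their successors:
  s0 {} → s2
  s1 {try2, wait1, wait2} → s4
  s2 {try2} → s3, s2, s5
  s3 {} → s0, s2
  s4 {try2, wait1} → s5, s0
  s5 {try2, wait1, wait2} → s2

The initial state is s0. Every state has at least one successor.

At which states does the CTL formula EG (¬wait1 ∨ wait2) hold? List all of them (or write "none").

States satisfying ¬wait1 ∨ wait2: {s0, s1, s2, s3, s5}.
States satisfying EG (¬wait1 ∨ wait2): {s0, s2, s3, s5}.

{s0, s2, s3, s5}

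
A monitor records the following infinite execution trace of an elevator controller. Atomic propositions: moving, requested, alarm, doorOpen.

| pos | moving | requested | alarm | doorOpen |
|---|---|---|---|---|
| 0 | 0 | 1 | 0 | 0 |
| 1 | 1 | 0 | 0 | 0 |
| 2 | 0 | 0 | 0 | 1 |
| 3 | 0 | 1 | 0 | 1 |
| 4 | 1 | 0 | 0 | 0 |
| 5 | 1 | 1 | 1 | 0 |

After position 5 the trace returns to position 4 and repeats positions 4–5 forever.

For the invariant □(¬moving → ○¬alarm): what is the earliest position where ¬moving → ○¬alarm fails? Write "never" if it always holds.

¬moving → ○¬alarm holds at every position 0..5, and those are all the positions the trace ever visits, so the invariant □(¬moving → ○¬alarm) is never violated.

never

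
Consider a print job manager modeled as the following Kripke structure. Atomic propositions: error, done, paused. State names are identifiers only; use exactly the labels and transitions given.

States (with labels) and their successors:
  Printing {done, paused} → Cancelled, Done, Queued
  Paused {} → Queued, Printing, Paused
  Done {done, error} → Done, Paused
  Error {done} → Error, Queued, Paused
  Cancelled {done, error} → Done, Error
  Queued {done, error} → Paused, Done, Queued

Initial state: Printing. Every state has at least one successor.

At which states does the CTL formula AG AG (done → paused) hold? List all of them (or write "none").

States satisfying AG (done → paused): ∅.
States satisfying AG AG (done → paused): ∅.

none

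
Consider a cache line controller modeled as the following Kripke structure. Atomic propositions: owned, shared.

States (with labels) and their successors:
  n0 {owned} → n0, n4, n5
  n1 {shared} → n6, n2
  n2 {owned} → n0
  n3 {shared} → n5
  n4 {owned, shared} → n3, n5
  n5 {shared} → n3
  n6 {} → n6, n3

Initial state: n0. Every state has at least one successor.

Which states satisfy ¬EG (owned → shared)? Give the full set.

States satisfying owned → shared: {n1, n3, n4, n5, n6}.
States satisfying EG (owned → shared): {n1, n3, n4, n5, n6}.
States satisfying ¬EG (owned → shared): {n0, n2}.

{n0, n2}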